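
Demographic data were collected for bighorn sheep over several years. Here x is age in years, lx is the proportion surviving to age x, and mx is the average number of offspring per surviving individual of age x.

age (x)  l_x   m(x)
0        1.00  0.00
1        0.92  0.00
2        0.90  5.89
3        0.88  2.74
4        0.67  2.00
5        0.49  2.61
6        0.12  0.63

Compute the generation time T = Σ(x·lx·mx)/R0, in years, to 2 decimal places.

lx·mx: 0, 0, 5.301, 2.4112, 1.34, 1.2789, 0.0756 → R0 = 10.4067
x·lx·mx: 0, 0, 10.602, 7.2336, 5.36, 6.3945, 0.4536 → Σ = 30.0437
T = 30.0437 / 10.4067 = 2.886957… → 2.89

2.89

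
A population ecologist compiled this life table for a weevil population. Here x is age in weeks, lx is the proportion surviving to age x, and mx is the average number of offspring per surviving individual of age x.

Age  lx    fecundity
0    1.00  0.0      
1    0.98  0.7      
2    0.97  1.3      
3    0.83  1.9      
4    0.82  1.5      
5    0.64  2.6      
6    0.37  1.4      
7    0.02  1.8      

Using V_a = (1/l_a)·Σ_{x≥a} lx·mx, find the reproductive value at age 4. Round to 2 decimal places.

lx·mx for x ≥ 4: 1.23, 1.664, 0.518, 0.036 → sum = 3.448
V_4 = 3.448 / l_4 = 3.448 / 0.82 = 4.204878… → 4.20

4.20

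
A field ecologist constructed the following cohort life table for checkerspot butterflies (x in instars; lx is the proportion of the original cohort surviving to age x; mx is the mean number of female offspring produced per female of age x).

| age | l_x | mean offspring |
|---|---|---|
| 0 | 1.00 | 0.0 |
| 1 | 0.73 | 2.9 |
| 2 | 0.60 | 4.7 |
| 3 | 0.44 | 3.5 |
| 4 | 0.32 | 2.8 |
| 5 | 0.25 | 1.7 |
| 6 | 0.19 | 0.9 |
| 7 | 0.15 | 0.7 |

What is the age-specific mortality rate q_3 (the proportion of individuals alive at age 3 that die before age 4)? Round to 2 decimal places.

0.27

q_3 = (l_3 − l_4) / l_3 = (0.44 − 0.32) / 0.44
     = 0.12 / 0.44 = 0.272727… → 0.27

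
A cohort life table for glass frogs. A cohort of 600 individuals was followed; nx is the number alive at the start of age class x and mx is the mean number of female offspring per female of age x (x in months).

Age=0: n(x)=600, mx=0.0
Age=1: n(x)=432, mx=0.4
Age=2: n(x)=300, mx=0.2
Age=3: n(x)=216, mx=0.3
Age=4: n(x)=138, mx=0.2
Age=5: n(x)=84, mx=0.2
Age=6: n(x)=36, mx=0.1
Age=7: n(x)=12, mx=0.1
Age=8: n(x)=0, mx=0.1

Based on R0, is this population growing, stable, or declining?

declining

lx = nx/n0 = nx/600: 1, 0.72, 0.5, 0.36, 0.23, 0.14, 0.06, 0.02, 0
R0 = Σ lx·mx = 0 + 0.288 + 0.1 + 0.108 + 0.046 + 0.028 + 0.006 + 0.002 + 0 = 0.578
R0 < 1, so the population is declining.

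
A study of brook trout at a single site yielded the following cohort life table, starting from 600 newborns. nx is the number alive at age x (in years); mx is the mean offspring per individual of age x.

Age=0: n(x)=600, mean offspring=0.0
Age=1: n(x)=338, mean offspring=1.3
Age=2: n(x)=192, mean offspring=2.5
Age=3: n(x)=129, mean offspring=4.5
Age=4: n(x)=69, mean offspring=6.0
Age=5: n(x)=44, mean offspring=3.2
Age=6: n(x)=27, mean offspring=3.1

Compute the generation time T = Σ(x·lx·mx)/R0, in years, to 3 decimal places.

lx = nx/n0 = nx/600: 1, 0.56333…, 0.32, 0.215, 0.115, 0.07333…, 0.045
lx·mx: 0, 0.732333…, 0.8, 0.9675, 0.69, 0.234667…, 0.1395 → R0 = 3.564…
x·lx·mx: 0, 0.732333…, 1.6, 2.9025, 2.76, 1.173333…, 0.837 → Σ = 10.005167…
T = 10.005167… / 3.564… = 2.807286… → 2.807

2.807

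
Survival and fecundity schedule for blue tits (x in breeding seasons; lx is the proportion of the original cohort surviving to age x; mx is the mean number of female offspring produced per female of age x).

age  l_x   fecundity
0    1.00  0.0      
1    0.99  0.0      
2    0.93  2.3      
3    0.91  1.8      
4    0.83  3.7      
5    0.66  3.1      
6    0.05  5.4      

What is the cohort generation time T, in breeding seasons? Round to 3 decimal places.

lx·mx: 0, 0, 2.139, 1.638, 3.071, 2.046, 0.27 → R0 = 9.164
x·lx·mx: 0, 0, 4.278, 4.914, 12.284, 10.23, 1.62 → Σ = 33.326
T = 33.326 / 9.164 = 3.636622… → 3.637

3.637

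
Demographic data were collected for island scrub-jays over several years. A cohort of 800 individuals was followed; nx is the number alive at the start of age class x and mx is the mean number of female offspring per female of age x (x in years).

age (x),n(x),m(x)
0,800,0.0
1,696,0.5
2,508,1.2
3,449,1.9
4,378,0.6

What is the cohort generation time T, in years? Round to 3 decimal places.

lx = nx/n0 = nx/800: 1, 0.87, 0.635, 0.56125, 0.4725
lx·mx: 0, 0.435, 0.762, 1.066375, 0.2835 → R0 = 2.546875
x·lx·mx: 0, 0.435, 1.524, 3.199125, 1.134 → Σ = 6.292125
T = 6.292125 / 2.546875 = 2.470528… → 2.471

2.471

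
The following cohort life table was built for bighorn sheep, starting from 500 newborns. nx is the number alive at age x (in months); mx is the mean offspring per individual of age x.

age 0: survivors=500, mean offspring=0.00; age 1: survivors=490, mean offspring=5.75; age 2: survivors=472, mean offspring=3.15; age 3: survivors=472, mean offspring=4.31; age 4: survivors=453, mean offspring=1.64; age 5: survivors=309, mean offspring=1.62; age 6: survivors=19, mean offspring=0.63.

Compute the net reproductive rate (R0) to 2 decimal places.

lx = nx/n0 = nx/500: 1, 0.98, 0.944, 0.944, 0.906, 0.618, 0.038
lx·mx by age: 0, 5.635, 2.9736, 4.06864, 1.48584, 1.00116, 0.02394
R0 = Σ lx·mx = 15.18818 → 15.19

15.19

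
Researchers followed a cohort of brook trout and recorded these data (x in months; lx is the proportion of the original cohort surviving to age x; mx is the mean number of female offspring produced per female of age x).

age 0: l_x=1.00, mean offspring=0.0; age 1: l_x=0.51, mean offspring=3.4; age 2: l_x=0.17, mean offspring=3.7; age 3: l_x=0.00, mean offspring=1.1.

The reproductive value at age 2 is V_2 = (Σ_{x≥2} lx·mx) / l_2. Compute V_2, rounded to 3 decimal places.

3.700

lx·mx for x ≥ 2: 0.629, 0 → sum = 0.629
V_2 = 0.629 / l_2 = 0.629 / 0.17 = 3.7 → 3.700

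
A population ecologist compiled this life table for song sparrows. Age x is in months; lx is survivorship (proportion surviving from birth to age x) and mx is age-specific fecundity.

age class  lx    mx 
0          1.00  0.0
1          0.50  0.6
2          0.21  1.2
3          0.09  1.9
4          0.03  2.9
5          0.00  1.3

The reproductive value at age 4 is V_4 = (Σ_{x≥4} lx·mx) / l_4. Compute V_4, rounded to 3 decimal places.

lx·mx for x ≥ 4: 0.087, 0 → sum = 0.087
V_4 = 0.087 / l_4 = 0.087 / 0.03 = 2.9 → 2.900

2.900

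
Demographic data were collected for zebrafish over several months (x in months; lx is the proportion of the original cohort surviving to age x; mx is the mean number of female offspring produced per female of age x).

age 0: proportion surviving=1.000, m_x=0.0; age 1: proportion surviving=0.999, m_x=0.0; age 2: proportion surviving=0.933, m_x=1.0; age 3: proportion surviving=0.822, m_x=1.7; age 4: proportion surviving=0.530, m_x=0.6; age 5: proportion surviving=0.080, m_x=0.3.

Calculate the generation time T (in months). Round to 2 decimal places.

lx·mx: 0, 0, 0.933, 1.3974, 0.318, 0.024 → R0 = 2.6724
x·lx·mx: 0, 0, 1.866, 4.1922, 1.272, 0.12 → Σ = 7.4502
T = 7.4502 / 2.6724 = 2.787831… → 2.79

2.79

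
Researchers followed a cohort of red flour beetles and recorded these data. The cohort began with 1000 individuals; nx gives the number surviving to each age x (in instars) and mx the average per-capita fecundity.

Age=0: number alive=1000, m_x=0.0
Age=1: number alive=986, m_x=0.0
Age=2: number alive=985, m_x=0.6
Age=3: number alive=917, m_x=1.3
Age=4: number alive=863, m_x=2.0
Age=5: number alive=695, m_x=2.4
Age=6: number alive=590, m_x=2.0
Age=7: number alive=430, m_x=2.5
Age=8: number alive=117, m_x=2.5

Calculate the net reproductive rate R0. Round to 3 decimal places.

7.725

lx = nx/n0 = nx/1000: 1, 0.986, 0.985, 0.917, 0.863, 0.695, 0.59, 0.43, 0.117
lx·mx by age: 0, 0, 0.591, 1.1921, 1.726, 1.668, 1.18, 1.075, 0.2925
R0 = Σ lx·mx = 7.7246 → 7.725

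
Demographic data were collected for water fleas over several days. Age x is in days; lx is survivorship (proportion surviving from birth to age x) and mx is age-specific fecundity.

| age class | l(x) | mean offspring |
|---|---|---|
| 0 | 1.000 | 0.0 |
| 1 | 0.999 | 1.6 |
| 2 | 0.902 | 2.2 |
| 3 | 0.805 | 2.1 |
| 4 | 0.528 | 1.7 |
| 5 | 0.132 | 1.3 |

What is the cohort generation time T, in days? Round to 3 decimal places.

2.379

lx·mx: 0, 1.5984, 1.9844, 1.6905, 0.8976, 0.1716 → R0 = 6.3425
x·lx·mx: 0, 1.5984, 3.9688, 5.0715, 3.5904, 0.858 → Σ = 15.0871
T = 15.0871 / 6.3425 = 2.378731… → 2.379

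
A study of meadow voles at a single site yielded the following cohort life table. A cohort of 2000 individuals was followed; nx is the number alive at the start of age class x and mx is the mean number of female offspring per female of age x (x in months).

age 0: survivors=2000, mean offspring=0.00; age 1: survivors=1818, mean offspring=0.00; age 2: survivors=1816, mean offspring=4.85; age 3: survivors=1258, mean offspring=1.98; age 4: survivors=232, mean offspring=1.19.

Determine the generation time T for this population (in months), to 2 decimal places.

lx = nx/n0 = nx/2000: 1, 0.909, 0.908, 0.629, 0.116
lx·mx: 0, 0, 4.4038, 1.24542, 0.13804 → R0 = 5.78726
x·lx·mx: 0, 0, 8.8076, 3.73626, 0.55216 → Σ = 13.09602
T = 13.09602 / 5.78726 = 2.262905… → 2.26

2.26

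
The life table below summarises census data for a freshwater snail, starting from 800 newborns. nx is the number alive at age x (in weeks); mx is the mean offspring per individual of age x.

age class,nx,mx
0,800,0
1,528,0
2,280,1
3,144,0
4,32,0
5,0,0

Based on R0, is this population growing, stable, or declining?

declining

lx = nx/n0 = nx/800: 1, 0.66, 0.35, 0.18, 0.04, 0
R0 = Σ lx·mx = 0 + 0 + 0.35 + 0 + 0 + 0 = 0.35
R0 < 1, so the population is declining.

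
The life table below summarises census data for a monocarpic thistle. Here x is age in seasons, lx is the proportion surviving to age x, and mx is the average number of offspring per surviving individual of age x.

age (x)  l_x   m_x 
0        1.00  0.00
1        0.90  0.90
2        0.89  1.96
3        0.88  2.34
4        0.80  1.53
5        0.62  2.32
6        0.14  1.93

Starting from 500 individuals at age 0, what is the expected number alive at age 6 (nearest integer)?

70

Expected survivors = N0 · l_6 = 500 × 0.14 = 70 → 70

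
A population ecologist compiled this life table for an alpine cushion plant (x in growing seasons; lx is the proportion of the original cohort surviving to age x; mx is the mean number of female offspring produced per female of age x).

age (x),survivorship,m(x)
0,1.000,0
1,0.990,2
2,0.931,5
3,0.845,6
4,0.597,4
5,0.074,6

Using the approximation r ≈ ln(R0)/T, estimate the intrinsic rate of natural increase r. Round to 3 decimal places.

1.017

R0 = Σ lx·mx = 0 + 1.98 + 4.655 + 5.07 + 2.388 + 0.444 = 14.537
Σ x·lx·mx = 38.272; T = 38.272/14.537 = 2.63273…
r ≈ ln(R0)/T = ln(14.537)/2.63273… = 1.0167… → 1.017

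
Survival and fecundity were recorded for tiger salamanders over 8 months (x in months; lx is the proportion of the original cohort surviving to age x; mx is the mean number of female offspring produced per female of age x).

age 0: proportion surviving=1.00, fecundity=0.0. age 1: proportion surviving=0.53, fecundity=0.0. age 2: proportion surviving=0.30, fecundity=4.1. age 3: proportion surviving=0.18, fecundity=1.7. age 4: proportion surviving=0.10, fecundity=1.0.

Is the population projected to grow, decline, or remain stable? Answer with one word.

R0 = Σ lx·mx = 0 + 0 + 1.23 + 0.306 + 0.1 = 1.636
R0 > 1, so the population is growing.

growing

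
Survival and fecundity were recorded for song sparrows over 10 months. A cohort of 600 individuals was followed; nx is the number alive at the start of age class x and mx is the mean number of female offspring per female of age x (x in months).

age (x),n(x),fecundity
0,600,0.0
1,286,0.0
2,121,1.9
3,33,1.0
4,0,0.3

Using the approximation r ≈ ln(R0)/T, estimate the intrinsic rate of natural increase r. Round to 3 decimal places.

lx = nx/n0 = nx/600: 1, 0.47667…, 0.20167…, 0.055, 0
R0 = Σ lx·mx = 0 + 0 + 0.38317… + 0.055 + 0 = 0.438167…
Σ x·lx·mx = 0.931333…; T = 0.931333…/0.438167… = 2.12552…
r ≈ ln(R0)/T = ln(0.438167…)/2.12552… = -0.38821… → -0.388

-0.388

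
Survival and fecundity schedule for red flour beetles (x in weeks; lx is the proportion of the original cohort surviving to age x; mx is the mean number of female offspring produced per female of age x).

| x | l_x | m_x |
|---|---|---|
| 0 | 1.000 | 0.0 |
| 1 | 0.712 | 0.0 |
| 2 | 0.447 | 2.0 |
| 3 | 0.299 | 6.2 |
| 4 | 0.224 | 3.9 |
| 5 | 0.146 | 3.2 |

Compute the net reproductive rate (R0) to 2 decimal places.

4.09

lx·mx by age: 0, 0, 0.894, 1.8538, 0.8736, 0.4672
R0 = Σ lx·mx = 4.0886 → 4.09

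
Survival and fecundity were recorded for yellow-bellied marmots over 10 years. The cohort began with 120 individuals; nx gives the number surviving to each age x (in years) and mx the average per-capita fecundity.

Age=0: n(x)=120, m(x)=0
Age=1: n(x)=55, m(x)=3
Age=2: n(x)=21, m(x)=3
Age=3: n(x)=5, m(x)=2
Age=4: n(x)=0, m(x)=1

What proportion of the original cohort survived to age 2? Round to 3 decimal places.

l_2 = n_2/n_0 = 21/120 = 0.175 → 0.175

0.175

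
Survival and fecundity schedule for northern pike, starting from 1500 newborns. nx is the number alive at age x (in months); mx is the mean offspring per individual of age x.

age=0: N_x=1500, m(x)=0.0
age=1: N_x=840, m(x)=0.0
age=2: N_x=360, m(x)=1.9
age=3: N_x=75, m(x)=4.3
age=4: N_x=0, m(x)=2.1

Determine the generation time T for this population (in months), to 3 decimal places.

lx = nx/n0 = nx/1500: 1, 0.56, 0.24, 0.05, 0
lx·mx: 0, 0, 0.456, 0.215, 0 → R0 = 0.671
x·lx·mx: 0, 0, 0.912, 0.645, 0 → Σ = 1.557
T = 1.557 / 0.671 = 2.320417… → 2.320

2.320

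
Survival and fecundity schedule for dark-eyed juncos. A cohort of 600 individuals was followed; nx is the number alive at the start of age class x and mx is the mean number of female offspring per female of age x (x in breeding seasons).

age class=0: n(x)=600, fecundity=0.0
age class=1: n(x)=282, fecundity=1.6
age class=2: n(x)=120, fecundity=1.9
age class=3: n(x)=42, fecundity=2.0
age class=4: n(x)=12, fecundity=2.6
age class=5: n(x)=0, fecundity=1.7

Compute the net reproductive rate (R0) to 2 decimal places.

1.32

lx = nx/n0 = nx/600: 1, 0.47, 0.2, 0.07, 0.02, 0
lx·mx by age: 0, 0.752, 0.38, 0.14, 0.052, 0
R0 = Σ lx·mx = 1.324 → 1.32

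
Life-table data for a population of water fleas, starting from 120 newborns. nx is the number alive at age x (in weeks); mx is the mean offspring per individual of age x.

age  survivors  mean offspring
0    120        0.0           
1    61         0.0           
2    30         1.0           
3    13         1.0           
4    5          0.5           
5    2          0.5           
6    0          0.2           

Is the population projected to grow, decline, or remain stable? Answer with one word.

lx = nx/n0 = nx/120: 1, 0.50833…, 0.25, 0.10833…, 0.04167…, 0.01667…, 0
R0 = Σ lx·mx = 0 + 0 + 0.25 + 0.108333… + 0.020833… + 0.008333… + 0 = 0.3875…
R0 < 1, so the population is declining.

declining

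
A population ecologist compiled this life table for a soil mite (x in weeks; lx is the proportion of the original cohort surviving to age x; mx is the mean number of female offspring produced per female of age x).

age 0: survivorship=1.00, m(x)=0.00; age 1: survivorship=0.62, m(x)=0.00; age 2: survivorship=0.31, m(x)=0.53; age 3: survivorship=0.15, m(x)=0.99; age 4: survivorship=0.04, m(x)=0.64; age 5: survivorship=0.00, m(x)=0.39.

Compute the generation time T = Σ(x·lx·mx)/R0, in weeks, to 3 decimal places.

lx·mx: 0, 0, 0.1643, 0.1485, 0.0256, 0 → R0 = 0.3384
x·lx·mx: 0, 0, 0.3286, 0.4455, 0.1024, 0 → Σ = 0.8765
T = 0.8765 / 0.3384 = 2.59013… → 2.590

2.590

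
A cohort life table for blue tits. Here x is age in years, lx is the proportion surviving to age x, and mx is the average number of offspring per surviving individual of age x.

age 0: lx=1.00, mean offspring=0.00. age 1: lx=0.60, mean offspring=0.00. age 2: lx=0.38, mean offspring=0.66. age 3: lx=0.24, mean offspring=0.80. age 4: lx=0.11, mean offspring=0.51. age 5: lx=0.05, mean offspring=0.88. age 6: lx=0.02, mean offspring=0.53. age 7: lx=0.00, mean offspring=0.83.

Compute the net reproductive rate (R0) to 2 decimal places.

lx·mx by age: 0, 0, 0.2508, 0.192, 0.0561, 0.044, 0.0106, 0
R0 = Σ lx·mx = 0.5535 → 0.55

0.55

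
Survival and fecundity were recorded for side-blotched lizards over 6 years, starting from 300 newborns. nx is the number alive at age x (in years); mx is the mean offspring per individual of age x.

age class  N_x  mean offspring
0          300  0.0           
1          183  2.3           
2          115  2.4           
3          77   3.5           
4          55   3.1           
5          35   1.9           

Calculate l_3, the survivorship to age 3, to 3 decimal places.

0.257

l_3 = n_3/n_0 = 77/300 = 0.256667… → 0.257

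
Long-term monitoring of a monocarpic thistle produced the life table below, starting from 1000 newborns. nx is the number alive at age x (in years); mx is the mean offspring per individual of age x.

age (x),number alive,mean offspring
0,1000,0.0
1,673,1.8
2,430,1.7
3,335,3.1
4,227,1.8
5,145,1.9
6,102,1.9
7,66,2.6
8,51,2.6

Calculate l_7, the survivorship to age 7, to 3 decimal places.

l_7 = n_7/n_0 = 66/1000 = 0.066 → 0.066

0.066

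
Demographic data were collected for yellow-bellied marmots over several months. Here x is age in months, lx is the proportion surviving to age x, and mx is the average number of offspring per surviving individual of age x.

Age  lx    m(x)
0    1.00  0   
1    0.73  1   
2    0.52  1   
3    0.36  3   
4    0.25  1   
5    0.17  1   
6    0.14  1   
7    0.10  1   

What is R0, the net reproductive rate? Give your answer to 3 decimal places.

2.990

lx·mx by age: 0, 0.73, 0.52, 1.08, 0.25, 0.17, 0.14, 0.1
R0 = Σ lx·mx = 2.99 → 2.990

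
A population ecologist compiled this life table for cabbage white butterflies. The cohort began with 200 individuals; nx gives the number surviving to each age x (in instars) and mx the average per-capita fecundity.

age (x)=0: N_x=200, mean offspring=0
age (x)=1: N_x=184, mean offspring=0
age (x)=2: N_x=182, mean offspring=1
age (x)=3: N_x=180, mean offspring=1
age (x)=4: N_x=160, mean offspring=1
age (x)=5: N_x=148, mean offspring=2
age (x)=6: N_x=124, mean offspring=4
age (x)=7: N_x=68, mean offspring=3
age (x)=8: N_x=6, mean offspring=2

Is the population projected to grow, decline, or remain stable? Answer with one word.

growing

lx = nx/n0 = nx/200: 1, 0.92, 0.91, 0.9, 0.8, 0.74, 0.62, 0.34, 0.03
R0 = Σ lx·mx = 0 + 0 + 0.91 + 0.9 + 0.8 + 1.48 + 2.48 + 1.02 + 0.06 = 7.65
R0 > 1, so the population is growing.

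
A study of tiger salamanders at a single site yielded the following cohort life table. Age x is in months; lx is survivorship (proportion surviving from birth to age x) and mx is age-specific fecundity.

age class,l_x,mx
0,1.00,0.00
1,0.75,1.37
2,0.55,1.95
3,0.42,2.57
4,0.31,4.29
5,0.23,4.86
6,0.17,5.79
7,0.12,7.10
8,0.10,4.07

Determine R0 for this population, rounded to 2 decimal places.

7.87

lx·mx by age: 0, 1.0275, 1.0725, 1.0794, 1.3299, 1.1178, 0.9843, 0.852, 0.407
R0 = Σ lx·mx = 7.8704 → 7.87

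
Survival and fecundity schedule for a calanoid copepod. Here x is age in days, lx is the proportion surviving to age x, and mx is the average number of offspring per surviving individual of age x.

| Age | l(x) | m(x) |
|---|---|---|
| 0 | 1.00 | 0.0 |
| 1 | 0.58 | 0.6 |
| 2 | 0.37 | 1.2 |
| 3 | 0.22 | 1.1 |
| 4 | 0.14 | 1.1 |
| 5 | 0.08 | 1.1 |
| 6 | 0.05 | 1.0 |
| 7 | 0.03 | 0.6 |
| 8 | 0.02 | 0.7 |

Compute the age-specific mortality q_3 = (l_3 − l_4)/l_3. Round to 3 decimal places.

q_3 = (l_3 − l_4) / l_3 = (0.22 − 0.14) / 0.22
     = 0.08 / 0.22 = 0.363636… → 0.364

0.364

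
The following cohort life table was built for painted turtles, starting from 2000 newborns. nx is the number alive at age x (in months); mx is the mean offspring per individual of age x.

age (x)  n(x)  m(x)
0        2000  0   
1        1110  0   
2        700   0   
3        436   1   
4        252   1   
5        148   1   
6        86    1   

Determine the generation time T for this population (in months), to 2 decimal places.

3.87

lx = nx/n0 = nx/2000: 1, 0.555, 0.35, 0.218, 0.126, 0.074, 0.043
lx·mx: 0, 0, 0, 0.218, 0.126, 0.074, 0.043 → R0 = 0.461
x·lx·mx: 0, 0, 0, 0.654, 0.504, 0.37, 0.258 → Σ = 1.786
T = 1.786 / 0.461 = 3.874187… → 3.87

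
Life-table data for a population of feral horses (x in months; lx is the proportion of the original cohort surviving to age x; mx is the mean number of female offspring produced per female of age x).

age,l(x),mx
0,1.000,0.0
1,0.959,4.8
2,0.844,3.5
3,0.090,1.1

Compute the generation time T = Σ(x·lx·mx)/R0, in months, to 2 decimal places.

1.41

lx·mx: 0, 4.6032, 2.954, 0.099 → R0 = 7.6562
x·lx·mx: 0, 4.6032, 5.908, 0.297 → Σ = 10.8082
T = 10.8082 / 7.6562 = 1.411692… → 1.41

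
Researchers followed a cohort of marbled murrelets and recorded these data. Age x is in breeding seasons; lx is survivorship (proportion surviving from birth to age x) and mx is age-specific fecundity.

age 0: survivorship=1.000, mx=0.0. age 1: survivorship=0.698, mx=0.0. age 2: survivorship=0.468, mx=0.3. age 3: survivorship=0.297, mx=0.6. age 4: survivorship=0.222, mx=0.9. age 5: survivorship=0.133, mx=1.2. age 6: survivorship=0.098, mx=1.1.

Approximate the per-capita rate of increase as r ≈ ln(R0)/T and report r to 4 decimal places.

-0.0619

R0 = Σ lx·mx = 0 + 0 + 0.1404 + 0.1782 + 0.1998 + 0.1596 + 0.1078 = 0.7858
Σ x·lx·mx = 3.0594; T = 3.0594/0.7858 = 3.89336…
r ≈ ln(R0)/T = ln(0.7858)/3.89336… = -0.061914… → -0.0619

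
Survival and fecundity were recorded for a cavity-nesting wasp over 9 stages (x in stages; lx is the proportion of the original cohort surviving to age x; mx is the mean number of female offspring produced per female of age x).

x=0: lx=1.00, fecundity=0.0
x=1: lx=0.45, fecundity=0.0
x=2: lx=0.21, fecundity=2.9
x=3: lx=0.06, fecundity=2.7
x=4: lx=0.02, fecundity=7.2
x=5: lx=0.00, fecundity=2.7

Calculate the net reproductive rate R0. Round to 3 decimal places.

0.915

lx·mx by age: 0, 0, 0.609, 0.162, 0.144, 0
R0 = Σ lx·mx = 0.915 → 0.915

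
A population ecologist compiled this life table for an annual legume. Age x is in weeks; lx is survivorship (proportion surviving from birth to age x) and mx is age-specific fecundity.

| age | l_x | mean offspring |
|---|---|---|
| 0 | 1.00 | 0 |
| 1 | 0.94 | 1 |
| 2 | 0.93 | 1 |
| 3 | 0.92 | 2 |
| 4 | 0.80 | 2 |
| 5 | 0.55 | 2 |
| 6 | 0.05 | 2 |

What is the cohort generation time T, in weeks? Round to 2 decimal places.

3.20

lx·mx: 0, 0.94, 0.93, 1.84, 1.6, 1.1, 0.1 → R0 = 6.51
x·lx·mx: 0, 0.94, 1.86, 5.52, 6.4, 5.5, 0.6 → Σ = 20.82
T = 20.82 / 6.51 = 3.198157… → 3.20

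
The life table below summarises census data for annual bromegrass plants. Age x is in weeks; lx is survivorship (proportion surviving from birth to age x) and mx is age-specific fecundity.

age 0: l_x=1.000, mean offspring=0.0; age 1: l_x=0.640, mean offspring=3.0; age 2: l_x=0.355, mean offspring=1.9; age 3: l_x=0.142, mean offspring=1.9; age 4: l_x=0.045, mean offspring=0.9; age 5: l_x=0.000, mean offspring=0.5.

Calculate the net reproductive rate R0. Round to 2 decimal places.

lx·mx by age: 0, 1.92, 0.6745, 0.2698, 0.0405, 0
R0 = Σ lx·mx = 2.9048 → 2.90

2.90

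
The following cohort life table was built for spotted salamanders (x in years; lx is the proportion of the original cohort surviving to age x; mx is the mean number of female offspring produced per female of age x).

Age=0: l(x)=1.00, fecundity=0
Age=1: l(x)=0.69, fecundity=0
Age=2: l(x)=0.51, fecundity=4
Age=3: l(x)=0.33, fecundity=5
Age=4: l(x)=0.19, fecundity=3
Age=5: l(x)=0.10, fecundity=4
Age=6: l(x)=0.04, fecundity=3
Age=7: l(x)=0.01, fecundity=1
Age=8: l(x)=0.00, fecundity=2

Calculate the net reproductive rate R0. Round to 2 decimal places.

lx·mx by age: 0, 0, 2.04, 1.65, 0.57, 0.4, 0.12, 0.01, 0
R0 = Σ lx·mx = 4.79 → 4.79

4.79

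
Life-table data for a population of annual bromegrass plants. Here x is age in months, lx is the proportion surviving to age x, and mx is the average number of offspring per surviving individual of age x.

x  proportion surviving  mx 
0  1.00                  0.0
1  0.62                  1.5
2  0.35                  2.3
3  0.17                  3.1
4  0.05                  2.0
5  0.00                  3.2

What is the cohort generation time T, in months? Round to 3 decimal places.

1.914

lx·mx: 0, 0.93, 0.805, 0.527, 0.1, 0 → R0 = 2.362
x·lx·mx: 0, 0.93, 1.61, 1.581, 0.4, 0 → Σ = 4.521
T = 4.521 / 2.362 = 1.914056… → 1.914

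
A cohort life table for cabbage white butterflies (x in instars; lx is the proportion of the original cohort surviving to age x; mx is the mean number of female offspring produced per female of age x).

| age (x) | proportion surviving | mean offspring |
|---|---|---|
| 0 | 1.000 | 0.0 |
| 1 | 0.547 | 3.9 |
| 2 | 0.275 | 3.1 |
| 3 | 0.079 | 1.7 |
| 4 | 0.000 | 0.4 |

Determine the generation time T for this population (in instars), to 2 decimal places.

1.36

lx·mx: 0, 2.1333, 0.8525, 0.1343, 0 → R0 = 3.1201
x·lx·mx: 0, 2.1333, 1.705, 0.4029, 0 → Σ = 4.2412
T = 4.2412 / 3.1201 = 1.359315… → 1.36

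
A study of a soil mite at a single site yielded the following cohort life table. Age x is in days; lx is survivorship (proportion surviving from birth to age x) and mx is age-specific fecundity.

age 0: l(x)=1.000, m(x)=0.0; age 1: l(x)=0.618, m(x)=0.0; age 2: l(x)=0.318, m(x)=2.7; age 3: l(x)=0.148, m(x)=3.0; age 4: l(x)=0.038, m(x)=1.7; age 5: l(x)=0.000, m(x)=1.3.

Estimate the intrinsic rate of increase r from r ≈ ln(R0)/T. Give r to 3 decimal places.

0.129

R0 = Σ lx·mx = 0 + 0 + 0.8586 + 0.444 + 0.0646 + 0 = 1.3672
Σ x·lx·mx = 3.3076; T = 3.3076/1.3672 = 2.41925…
r ≈ ln(R0)/T = ln(1.3672)/2.41925… = 0.12928… → 0.129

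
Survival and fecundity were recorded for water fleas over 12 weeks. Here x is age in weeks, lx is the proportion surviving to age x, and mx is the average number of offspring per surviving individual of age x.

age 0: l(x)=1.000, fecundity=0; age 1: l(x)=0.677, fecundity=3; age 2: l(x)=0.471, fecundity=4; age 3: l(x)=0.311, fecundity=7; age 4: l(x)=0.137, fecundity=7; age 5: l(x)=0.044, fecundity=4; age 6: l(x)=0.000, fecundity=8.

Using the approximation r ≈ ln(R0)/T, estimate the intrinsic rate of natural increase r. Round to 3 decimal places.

R0 = Σ lx·mx = 0 + 2.031 + 1.884 + 2.177 + 0.959 + 0.176 + 0 = 7.227
Σ x·lx·mx = 17.046; T = 17.046/7.227 = 2.35866…
r ≈ ln(R0)/T = ln(7.227)/2.35866… = 0.83854… → 0.839

0.839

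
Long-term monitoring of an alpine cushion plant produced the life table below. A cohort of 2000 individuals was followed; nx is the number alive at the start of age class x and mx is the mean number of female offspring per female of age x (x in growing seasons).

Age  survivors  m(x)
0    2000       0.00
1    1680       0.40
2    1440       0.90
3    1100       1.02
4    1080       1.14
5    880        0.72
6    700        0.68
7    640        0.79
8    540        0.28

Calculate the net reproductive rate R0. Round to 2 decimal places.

lx = nx/n0 = nx/2000: 1, 0.84, 0.72, 0.55, 0.54, 0.44, 0.35, 0.32, 0.27
lx·mx by age: 0, 0.336, 0.648, 0.561, 0.6156, 0.3168, 0.238, 0.2528, 0.0756
R0 = Σ lx·mx = 3.0438 → 3.04

3.04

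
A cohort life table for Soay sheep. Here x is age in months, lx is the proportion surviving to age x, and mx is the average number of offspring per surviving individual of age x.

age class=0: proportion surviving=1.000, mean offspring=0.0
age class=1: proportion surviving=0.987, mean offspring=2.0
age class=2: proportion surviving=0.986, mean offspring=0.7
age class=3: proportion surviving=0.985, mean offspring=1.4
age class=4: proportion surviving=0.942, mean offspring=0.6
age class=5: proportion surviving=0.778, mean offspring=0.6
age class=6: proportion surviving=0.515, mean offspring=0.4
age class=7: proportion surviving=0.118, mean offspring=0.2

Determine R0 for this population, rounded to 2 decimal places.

5.30

lx·mx by age: 0, 1.974, 0.6902, 1.379, 0.5652, 0.4668, 0.206, 0.0236
R0 = Σ lx·mx = 5.3048 → 5.30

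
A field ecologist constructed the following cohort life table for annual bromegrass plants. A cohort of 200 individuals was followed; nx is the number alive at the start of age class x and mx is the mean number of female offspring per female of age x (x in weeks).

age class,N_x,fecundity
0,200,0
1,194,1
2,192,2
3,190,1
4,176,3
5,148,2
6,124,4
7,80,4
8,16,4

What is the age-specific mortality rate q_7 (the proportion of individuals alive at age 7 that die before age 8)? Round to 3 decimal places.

lx = nx/n0 = nx/200: 1, 0.97, 0.96, 0.95, 0.88, 0.74, 0.62, 0.4, 0.08
q_7 = (l_7 − l_8) / l_7 = (0.4 − 0.08) / 0.4
     = 0.32 / 0.4 = 0.8 → 0.800

0.800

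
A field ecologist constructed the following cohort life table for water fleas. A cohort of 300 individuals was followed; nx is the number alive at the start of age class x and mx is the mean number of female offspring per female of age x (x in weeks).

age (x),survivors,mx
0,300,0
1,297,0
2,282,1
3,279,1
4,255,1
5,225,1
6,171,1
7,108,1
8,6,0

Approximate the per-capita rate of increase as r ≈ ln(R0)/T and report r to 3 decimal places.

lx = nx/n0 = nx/300: 1, 0.99, 0.94, 0.93, 0.85, 0.75, 0.57, 0.36, 0.02
R0 = Σ lx·mx = 0 + 0 + 0.94 + 0.93 + 0.85 + 0.75 + 0.57 + 0.36 + 0 = 4.4
Σ x·lx·mx = 17.76; T = 17.76/4.4 = 4.03636…
r ≈ ln(R0)/T = ln(4.4)/4.03636… = 0.36706… → 0.367

0.367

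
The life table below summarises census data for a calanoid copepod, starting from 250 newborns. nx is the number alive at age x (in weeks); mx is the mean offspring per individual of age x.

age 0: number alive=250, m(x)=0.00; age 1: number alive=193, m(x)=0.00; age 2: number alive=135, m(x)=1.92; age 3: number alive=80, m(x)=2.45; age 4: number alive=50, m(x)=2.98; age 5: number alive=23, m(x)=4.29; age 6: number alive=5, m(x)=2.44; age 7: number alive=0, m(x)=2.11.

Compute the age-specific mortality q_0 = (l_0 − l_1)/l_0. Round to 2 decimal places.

0.23

lx = nx/n0 = nx/250: 1, 0.772, 0.54, 0.32, 0.2, 0.092, 0.02, 0
q_0 = (l_0 − l_1) / l_0 = (1 − 0.772) / 1
     = 0.228 / 1 = 0.228 → 0.23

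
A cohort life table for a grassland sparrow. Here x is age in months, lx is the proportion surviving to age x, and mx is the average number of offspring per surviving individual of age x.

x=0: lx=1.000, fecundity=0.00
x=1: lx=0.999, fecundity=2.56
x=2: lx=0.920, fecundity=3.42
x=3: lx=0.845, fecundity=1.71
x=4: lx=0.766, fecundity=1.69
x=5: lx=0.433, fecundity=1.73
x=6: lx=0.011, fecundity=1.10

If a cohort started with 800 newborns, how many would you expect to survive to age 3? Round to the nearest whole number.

676

Expected survivors = N0 · l_3 = 800 × 0.845 = 676 → 676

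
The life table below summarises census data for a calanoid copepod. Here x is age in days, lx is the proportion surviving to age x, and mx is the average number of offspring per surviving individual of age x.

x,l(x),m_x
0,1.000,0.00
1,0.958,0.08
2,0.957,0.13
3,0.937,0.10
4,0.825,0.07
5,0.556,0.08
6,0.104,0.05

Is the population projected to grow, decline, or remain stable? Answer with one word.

R0 = Σ lx·mx = 0 + 0.07664 + 0.12441 + 0.0937 + 0.05775 + 0.04448 + 0.0052 = 0.40218
R0 < 1, so the population is declining.

declining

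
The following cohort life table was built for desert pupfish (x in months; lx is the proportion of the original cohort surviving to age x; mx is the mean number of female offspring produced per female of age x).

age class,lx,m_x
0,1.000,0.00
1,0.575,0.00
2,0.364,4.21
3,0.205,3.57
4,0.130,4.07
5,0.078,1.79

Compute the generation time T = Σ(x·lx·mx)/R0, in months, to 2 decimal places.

2.75

lx·mx: 0, 0, 1.53244, 0.73185, 0.5291, 0.13962 → R0 = 2.93301
x·lx·mx: 0, 0, 3.06488, 2.19555, 2.1164, 0.6981 → Σ = 8.07493
T = 8.07493 / 2.93301 = 2.753121… → 2.75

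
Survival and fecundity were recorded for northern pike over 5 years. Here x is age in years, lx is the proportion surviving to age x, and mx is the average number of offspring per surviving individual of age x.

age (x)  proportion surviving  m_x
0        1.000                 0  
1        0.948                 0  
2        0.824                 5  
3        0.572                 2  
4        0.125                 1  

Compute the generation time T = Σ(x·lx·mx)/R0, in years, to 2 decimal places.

2.26

lx·mx: 0, 0, 4.12, 1.144, 0.125 → R0 = 5.389
x·lx·mx: 0, 0, 8.24, 3.432, 0.5 → Σ = 12.172
T = 12.172 / 5.389 = 2.258675… → 2.26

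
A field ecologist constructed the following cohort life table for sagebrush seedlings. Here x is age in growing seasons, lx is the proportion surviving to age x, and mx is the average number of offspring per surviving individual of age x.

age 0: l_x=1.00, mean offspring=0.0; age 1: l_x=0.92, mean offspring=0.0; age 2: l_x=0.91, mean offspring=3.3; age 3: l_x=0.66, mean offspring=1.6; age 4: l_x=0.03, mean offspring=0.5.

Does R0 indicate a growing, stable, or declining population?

growing

R0 = Σ lx·mx = 0 + 0 + 3.003 + 1.056 + 0.015 = 4.074
R0 > 1, so the population is growing.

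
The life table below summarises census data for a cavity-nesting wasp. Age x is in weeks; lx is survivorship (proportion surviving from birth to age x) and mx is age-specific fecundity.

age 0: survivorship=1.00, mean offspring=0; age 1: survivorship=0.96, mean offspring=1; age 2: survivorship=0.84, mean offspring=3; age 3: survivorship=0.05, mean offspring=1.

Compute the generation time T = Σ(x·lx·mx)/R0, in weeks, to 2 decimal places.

lx·mx: 0, 0.96, 2.52, 0.05 → R0 = 3.53
x·lx·mx: 0, 0.96, 5.04, 0.15 → Σ = 6.15
T = 6.15 / 3.53 = 1.74221… → 1.74

1.74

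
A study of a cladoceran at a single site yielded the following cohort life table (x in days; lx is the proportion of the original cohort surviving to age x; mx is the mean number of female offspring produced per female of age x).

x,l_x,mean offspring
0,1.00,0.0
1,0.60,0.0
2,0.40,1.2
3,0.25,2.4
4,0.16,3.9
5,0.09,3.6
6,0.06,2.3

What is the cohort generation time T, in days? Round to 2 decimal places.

lx·mx: 0, 0, 0.48, 0.6, 0.624, 0.324, 0.138 → R0 = 2.166
x·lx·mx: 0, 0, 0.96, 1.8, 2.496, 1.62, 0.828 → Σ = 7.704
T = 7.704 / 2.166 = 3.556787… → 3.56

3.56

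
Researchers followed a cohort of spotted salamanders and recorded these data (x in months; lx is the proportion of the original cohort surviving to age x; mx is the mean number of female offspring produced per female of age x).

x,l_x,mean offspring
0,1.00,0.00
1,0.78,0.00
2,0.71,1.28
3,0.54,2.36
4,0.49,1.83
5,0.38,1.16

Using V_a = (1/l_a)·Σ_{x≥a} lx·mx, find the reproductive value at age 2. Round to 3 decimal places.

4.959

lx·mx for x ≥ 2: 0.9088, 1.2744, 0.8967, 0.4408 → sum = 3.5207
V_2 = 3.5207 / l_2 = 3.5207 / 0.71 = 4.958732… → 4.959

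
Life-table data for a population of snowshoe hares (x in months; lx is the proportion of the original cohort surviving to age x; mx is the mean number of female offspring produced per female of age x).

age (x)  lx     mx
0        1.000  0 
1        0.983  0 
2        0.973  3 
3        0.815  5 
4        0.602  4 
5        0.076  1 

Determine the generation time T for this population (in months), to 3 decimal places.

2.962

lx·mx: 0, 0, 2.919, 4.075, 2.408, 0.076 → R0 = 9.478
x·lx·mx: 0, 0, 5.838, 12.225, 9.632, 0.38 → Σ = 28.075
T = 28.075 / 9.478 = 2.962123… → 2.962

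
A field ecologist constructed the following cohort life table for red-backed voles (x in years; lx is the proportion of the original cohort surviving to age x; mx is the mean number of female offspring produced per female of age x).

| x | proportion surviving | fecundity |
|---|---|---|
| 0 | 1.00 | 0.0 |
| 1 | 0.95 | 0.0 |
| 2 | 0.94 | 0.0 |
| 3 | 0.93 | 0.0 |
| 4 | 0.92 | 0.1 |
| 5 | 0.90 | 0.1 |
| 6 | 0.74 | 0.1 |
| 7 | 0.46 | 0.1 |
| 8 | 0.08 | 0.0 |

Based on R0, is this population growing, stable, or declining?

declining

R0 = Σ lx·mx = 0 + 0 + 0 + 0 + 0.092 + 0.09 + 0.074 + 0.046 + 0 = 0.302
R0 < 1, so the population is declining.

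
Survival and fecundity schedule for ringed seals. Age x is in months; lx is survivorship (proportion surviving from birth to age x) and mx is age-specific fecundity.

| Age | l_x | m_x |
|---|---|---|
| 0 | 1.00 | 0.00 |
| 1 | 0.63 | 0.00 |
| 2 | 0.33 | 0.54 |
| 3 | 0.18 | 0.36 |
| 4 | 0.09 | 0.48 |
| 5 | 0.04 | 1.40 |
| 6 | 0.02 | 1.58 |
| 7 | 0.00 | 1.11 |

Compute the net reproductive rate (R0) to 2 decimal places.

0.37

lx·mx by age: 0, 0, 0.1782, 0.0648, 0.0432, 0.056, 0.0316, 0
R0 = Σ lx·mx = 0.3738 → 0.37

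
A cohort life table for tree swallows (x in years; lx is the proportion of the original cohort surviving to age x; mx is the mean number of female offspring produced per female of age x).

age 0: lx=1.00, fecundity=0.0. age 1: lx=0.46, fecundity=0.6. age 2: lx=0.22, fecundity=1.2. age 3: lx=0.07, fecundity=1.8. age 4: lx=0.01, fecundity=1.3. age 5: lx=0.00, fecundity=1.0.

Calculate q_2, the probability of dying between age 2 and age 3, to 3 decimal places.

q_2 = (l_2 − l_3) / l_2 = (0.22 − 0.07) / 0.22
     = 0.15 / 0.22 = 0.681818… → 0.682

0.682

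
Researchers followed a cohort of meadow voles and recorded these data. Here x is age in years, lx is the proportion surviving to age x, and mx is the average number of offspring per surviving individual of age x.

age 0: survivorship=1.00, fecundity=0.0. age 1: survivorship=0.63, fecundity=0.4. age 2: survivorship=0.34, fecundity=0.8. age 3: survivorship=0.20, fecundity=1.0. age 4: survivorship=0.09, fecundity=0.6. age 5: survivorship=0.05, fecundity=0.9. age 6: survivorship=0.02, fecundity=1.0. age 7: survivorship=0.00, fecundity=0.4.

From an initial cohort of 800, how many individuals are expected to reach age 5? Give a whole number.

40

Expected survivors = N0 · l_5 = 800 × 0.05 = 40 → 40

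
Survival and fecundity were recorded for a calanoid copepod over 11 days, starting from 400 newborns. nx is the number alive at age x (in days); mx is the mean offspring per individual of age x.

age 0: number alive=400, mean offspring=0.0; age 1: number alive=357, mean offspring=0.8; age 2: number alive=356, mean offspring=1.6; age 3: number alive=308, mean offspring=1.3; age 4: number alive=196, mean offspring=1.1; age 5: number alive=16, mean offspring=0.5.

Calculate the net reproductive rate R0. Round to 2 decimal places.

3.70

lx = nx/n0 = nx/400: 1, 0.8925, 0.89, 0.77, 0.49, 0.04
lx·mx by age: 0, 0.714, 1.424, 1.001, 0.539, 0.02
R0 = Σ lx·mx = 3.698 → 3.70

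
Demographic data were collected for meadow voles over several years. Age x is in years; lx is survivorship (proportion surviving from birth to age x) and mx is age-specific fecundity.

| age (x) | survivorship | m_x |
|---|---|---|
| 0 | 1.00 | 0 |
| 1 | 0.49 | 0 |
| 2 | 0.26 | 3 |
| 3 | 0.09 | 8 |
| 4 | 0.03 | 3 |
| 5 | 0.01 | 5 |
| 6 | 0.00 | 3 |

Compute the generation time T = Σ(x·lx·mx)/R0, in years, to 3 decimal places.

2.640

lx·mx: 0, 0, 0.78, 0.72, 0.09, 0.05, 0 → R0 = 1.64
x·lx·mx: 0, 0, 1.56, 2.16, 0.36, 0.25, 0 → Σ = 4.33
T = 4.33 / 1.64 = 2.640244… → 2.640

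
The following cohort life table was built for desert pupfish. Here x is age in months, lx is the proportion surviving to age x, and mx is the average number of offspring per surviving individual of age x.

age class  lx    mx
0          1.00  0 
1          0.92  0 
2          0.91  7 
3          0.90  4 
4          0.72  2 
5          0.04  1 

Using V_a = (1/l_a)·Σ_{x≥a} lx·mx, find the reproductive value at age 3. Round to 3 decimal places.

lx·mx for x ≥ 3: 3.6, 1.44, 0.04 → sum = 5.08
V_3 = 5.08 / l_3 = 5.08 / 0.9 = 5.644444… → 5.644

5.644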